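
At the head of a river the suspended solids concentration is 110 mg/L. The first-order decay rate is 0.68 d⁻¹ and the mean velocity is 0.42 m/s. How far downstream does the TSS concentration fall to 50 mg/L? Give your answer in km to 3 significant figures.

42.1 km

From C = C₀·e^(−kt), t = ln(C₀/C)/k = ln(110/50)/0.68 = 0.7885/0.68 = 1.159 d.
Distance = v·t = 0.42 m/s × 1.002e+05 s = 4.208e+04 m = 42.08 km.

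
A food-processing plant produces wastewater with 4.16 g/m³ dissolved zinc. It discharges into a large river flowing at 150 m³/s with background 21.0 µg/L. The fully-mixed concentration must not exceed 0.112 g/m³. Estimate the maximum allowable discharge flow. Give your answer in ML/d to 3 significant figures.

291 ML/d

21.0 µg/L = 0.021 mg/L.
Mass balance at complete mixing: C_std·(Q_w + Q_r) = Q_w·C_e + Q_r·C_b.
Rearranging, Q_w = Q_r·(C_std − C_b)/(C_e − C_std) = 150·(0.112 − 0.021) / (4.16 − 0.112) = 3.372 m³/s.
= 291.3 ML/d.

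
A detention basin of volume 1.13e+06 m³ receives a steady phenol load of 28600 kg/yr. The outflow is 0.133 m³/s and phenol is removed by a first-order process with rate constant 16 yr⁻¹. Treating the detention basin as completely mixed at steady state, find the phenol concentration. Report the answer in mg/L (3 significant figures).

Outflow Q = 0.133 m³/s × 3.156e+07 s/yr = 4.197e+06 m³/yr.
Steady-state CSTR mass balance: W = Q·C + k·V·C, so C = W/(Q + kV).
Q + kV = 4.197e+06 + 16·1.13e+06 = 2.228e+07 m³/yr.
C = 28600/2.228e+07 = 0.001284 kg/m³ = 1.284 mg/L.

1.28 mg/L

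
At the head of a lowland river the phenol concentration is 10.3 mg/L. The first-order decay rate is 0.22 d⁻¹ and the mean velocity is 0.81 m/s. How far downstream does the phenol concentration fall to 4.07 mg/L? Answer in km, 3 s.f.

295 km

From C = C₀·e^(−kt), t = ln(C₀/C)/k = ln(10.3/4.07)/0.22 = 0.9285/0.22 = 4.22 d.
Distance = v·t = 0.81 m/s × 3.646e+05 s = 2.954e+05 m = 295.4 km.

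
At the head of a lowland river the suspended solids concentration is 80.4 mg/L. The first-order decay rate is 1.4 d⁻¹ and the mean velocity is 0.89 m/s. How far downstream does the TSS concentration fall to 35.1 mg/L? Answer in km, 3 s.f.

45.5 km

From C = C₀·e^(−kt), t = ln(C₀/C)/k = ln(80.4/35.1)/1.4 = 0.8288/1.4 = 0.592 d.
Distance = v·t = 0.89 m/s × 5.115e+04 s = 4.552e+04 m = 45.52 km.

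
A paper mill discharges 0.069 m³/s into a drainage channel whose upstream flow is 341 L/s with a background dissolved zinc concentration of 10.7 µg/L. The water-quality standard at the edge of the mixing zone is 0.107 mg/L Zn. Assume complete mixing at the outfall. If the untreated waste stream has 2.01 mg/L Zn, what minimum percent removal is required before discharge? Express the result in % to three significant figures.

341 L/s = 0.341 m³/s.
10.7 µg/L = 0.0107 mg/L.
Mass balance: 0.107·0.41 = 0.069·Cₑ + 0.341·0.0107.
Cₑ = (0.04387 − 0.003649) / 0.069 = 0.5829 mg/L.
Required removal = 1 − 0.5829/2.01 = 71 %.

71.0 %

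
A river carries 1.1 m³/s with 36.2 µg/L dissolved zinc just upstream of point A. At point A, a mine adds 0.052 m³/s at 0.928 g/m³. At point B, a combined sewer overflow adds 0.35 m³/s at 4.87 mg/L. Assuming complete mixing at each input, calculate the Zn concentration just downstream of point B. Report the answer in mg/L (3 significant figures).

36.2 µg/L = 0.0362 mg/L.
After input A: C = (1.1·0.0362 + 0.052·0.928) / 1.152 = 0.07645 mg/L.
After input B: C = (1.152·0.07645 + 0.35·4.87) / 1.502 = 1.193 mg/L.

1.19 mg/L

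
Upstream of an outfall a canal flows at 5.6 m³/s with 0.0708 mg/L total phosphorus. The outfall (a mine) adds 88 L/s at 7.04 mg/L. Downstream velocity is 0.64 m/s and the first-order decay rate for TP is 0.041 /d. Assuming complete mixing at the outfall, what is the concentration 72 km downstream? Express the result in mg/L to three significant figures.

0.169 mg/L

88 L/s = 0.088 m³/s.
After complete mixing, C₀ = (0.088·7.04 + 5.6·0.0708) / 5.688 = 0.1786 mg/L.
Travel time t = 7.2e+04 m / 0.64 m/s = 1.125e+05 s = 1.302 d.
C = 0.1786·exp(−0.041·1.302) = 0.1786·0.948 = 0.1693 mg/L.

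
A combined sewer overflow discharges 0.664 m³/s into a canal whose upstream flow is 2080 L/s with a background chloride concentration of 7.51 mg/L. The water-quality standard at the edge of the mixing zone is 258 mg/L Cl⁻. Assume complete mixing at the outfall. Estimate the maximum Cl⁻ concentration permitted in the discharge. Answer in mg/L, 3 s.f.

1040 mg/L

2080 L/s = 2.08 m³/s.
Mass balance: 258·2.744 = 0.664·Cₑ + 2.08·7.51.
Cₑ = (708 − 15.62) / 0.664 = 1043 mg/L.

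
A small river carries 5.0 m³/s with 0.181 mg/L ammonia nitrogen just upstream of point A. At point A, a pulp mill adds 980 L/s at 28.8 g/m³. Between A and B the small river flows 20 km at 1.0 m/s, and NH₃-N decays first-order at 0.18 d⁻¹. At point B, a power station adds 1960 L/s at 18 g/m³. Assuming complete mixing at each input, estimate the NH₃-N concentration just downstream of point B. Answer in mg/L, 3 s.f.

980 L/s = 0.98 m³/s.
After input A: C = (5·0.181 + 0.98·28.8) / 5.98 = 4.871 mg/L.
Over the 20 km reach to input B (t = 2e+04 s = 0.2315 d), decay gives C = 4.871·exp(−0.18·0.2315) = 4.672 mg/L.
1960 L/s = 1.96 m³/s.
After input B: C = (5.98·4.672 + 1.96·18) / 7.94 = 7.962 mg/L.

7.96 mg/L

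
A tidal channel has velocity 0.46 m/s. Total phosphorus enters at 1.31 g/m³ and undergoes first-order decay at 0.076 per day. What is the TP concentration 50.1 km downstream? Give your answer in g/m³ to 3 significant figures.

Travel time t = 50.1 km / 0.46 m/s = 5.01e+04/0.46 = 1.089e+05 s = 1.261 d.
First-order decay: C = 1.31·exp(−0.076·1.261) = 1.31·0.9086 = 1.19 g/m³.

1.19 g/m³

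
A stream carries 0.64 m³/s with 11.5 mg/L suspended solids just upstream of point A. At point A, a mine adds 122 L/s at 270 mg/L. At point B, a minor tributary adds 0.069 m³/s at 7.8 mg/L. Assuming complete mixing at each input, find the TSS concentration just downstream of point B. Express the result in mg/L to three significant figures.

49.1 mg/L

122 L/s = 0.122 m³/s.
After input A: C = (0.64·11.5 + 0.122·270) / 0.762 = 52.89 mg/L.
After input B: C = (0.762·52.89 + 0.069·7.8) / 0.831 = 49.14 mg/L.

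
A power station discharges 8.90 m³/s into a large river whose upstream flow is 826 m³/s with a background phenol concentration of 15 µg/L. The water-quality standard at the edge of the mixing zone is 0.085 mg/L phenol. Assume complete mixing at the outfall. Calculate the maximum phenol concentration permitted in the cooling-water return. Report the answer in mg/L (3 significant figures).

6.58 mg/L

15 µg/L = 0.015 mg/L.
Mass balance: 0.085·834.9 = 8.9·Cₑ + 826·0.015.
Cₑ = (70.97 − 12.39) / 8.9 = 6.582 mg/L.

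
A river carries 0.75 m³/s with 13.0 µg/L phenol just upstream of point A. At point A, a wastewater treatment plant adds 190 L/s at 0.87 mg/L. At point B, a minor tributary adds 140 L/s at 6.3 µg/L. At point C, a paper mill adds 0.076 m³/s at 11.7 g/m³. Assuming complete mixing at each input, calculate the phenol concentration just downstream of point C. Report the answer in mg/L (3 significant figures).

0.921 mg/L

13.0 µg/L = 0.013 mg/L.
190 L/s = 0.19 m³/s.
After input A: C = (0.75·0.013 + 0.19·0.87) / 0.94 = 0.1862 mg/L.
140 L/s = 0.14 m³/s.
6.3 µg/L = 0.0063 mg/L.
After input B: C = (0.94·0.1862 + 0.14·0.0063) / 1.08 = 0.1629 mg/L.
After input C: C = (1.08·0.1629 + 0.076·11.7) / 1.156 = 0.9214 mg/L.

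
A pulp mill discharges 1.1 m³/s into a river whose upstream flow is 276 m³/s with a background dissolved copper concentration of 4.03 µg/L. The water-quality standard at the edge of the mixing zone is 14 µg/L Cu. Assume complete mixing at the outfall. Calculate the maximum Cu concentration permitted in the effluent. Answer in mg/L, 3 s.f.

2.52 mg/L

4.03 µg/L = 0.00403 mg/L.
14 µg/L = 0.014 mg/L.
Mass balance: 0.014·277.1 = 1.1·Cₑ + 276·0.00403.
Cₑ = (3.879 − 1.112) / 1.1 = 2.516 mg/L.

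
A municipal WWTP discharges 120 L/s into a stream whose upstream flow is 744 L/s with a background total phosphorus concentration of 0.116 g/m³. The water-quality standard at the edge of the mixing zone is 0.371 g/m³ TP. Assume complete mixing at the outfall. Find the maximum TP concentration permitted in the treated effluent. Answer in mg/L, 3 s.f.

120 L/s = 0.12 m³/s.
744 L/s = 0.744 m³/s.
Mass balance: 0.371·0.864 = 0.12·Cₑ + 0.744·0.116.
Cₑ = (0.3205 − 0.0863) / 0.12 = 1.952 mg/L.

1.95 mg/L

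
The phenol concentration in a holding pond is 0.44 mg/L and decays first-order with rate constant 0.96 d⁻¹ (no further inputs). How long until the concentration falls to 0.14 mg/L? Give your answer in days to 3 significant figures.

1.19 d

t = ln(C₀/C)/k = ln(0.44/0.14)/0.96 = 1.145/0.96 = 1.193 d.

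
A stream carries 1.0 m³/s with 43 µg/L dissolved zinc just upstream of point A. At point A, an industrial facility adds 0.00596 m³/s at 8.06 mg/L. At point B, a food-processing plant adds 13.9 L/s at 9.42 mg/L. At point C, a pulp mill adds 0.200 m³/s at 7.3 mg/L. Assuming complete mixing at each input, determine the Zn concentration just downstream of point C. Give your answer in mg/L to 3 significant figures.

43 µg/L = 0.043 mg/L.
After input A: C = (1·0.043 + 0.00596·8.06) / 1.006 = 0.0905 mg/L.
13.9 L/s = 0.0139 m³/s.
After input B: C = (1.006·0.0905 + 0.0139·9.42) / 1.02 = 0.2177 mg/L.
After input C: C = (1.02·0.2177 + 0.2·7.3) / 1.22 = 1.379 mg/L.

1.38 mg/L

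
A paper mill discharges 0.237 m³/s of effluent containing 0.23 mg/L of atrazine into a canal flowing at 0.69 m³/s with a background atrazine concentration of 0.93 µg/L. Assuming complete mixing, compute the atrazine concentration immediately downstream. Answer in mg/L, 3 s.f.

0.93 µg/L = 0.00093 mg/L.
Conservation of mass across the mixing zone: C = (0.237·0.23 + 0.69·0.00093) / (0.237 + 0.69) = 0.05515/0.927 = 0.05949 mg/L.

0.0595 mg/L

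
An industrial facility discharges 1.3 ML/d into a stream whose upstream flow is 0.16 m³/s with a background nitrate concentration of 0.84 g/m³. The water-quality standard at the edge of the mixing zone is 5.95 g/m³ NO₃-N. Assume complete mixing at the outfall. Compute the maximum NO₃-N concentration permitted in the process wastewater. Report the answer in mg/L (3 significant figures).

60.3 mg/L

1.3 ML/d = 0.01505 m³/s.
Mass balance: 5.95·0.175 = 0.01505·Cₑ + 0.16·0.84.
Cₑ = (1.042 − 0.1344) / 0.01505 = 60.29 mg/L.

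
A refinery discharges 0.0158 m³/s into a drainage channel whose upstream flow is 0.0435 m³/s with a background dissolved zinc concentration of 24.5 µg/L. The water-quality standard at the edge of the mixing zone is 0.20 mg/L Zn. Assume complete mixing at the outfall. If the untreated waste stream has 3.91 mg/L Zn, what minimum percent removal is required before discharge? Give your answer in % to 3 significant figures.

82.5 %

24.5 µg/L = 0.0245 mg/L.
Mass balance: 0.2·0.0593 = 0.0158·Cₑ + 0.0435·0.0245.
Cₑ = (0.01186 − 0.001066) / 0.0158 = 0.6832 mg/L.
Required removal = 1 − 0.6832/3.91 = 82.53 %.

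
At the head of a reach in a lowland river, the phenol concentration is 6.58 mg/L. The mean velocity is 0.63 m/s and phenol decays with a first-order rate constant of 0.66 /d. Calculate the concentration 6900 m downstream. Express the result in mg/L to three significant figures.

Travel time t = 6900 m / 0.63 m/s = 6900/0.63 = 1.095e+04 s = 0.1268 d.
First-order decay: C = 6.58·exp(−0.66·0.1268) = 6.58·0.9197 = 6.052 mg/L.

6.05 mg/L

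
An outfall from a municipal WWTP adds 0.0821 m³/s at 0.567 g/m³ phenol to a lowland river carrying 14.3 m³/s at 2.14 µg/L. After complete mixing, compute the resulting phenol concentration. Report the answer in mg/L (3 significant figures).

2.14 µg/L = 0.00214 mg/L.
Conservation of mass across the mixing zone: C = (0.0821·0.567 + 14.3·0.00214) / (0.0821 + 14.3) = 0.07715/14.38 = 0.005364 mg/L.

0.00536 mg/L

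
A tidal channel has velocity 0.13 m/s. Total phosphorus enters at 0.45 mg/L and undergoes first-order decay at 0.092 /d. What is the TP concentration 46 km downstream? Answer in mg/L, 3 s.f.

Travel time t = 46 km / 0.13 m/s = 4.6e+04/0.13 = 3.538e+05 s = 4.095 d.
First-order decay: C = 0.45·exp(−0.092·4.095) = 0.45·0.6861 = 0.3087 mg/L.

0.309 mg/L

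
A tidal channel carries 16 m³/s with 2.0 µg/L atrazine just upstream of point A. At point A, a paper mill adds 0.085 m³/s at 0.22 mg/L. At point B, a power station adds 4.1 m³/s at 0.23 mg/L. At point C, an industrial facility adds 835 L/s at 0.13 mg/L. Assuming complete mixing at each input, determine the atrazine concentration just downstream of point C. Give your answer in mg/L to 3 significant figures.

0.0524 mg/L

2.0 µg/L = 0.002 mg/L.
After input A: C = (16·0.002 + 0.085·0.22) / 16.09 = 0.003152 mg/L.
After input B: C = (16.09·0.003152 + 4.1·0.23) / 20.19 = 0.04923 mg/L.
835 L/s = 0.835 m³/s.
After input C: C = (20.19·0.04923 + 0.835·0.13) / 21.02 = 0.05244 mg/L.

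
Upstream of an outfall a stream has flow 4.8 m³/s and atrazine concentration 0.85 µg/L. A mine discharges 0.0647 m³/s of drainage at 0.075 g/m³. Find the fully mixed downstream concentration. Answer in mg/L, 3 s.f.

0.85 µg/L = 0.00085 mg/L.
By mass balance at complete mixing, C = (0.0647·0.075 + 4.8·0.00085) / (0.0647 + 4.8) = 0.008932/4.865 = 0.001836 mg/L.

0.00184 mg/L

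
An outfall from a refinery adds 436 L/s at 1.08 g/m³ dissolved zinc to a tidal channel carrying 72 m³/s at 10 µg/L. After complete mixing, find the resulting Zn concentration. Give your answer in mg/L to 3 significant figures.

436 L/s = 0.436 m³/s.
10 µg/L = 0.01 mg/L.
Flow-weighted mixing gives C = (0.436·1.08 + 72·0.01) / (0.436 + 72) = 1.191/72.44 = 0.01644 mg/L.

0.0164 mg/L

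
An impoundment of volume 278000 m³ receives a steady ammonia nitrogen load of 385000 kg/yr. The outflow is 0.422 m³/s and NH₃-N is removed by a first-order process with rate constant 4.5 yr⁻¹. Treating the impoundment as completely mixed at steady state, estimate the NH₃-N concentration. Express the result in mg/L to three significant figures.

26.4 mg/L

Outflow Q = 0.422 m³/s × 3.156e+07 s/yr = 1.332e+07 m³/yr.
Steady-state CSTR mass balance: W = Q·C + k·V·C, so C = W/(Q + kV).
Q + kV = 1.332e+07 + 4.5·278000 = 1.457e+07 m³/yr.
C = 385000/1.457e+07 = 0.02643 kg/m³ = 26.43 mg/L.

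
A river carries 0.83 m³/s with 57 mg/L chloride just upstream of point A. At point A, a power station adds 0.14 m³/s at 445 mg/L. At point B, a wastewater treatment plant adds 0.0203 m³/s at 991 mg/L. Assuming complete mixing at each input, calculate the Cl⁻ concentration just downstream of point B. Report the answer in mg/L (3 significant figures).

After input A: C = (0.83·57 + 0.14·445) / 0.97 = 113 mg/L.
After input B: C = (0.97·113 + 0.0203·991) / 0.9903 = 131 mg/L.

131 mg/L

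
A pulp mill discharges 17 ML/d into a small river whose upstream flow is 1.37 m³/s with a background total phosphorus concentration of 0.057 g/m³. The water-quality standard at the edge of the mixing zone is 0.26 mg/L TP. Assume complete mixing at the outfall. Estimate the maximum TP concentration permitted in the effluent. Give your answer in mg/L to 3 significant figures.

17 ML/d = 0.1968 m³/s.
Mass balance: 0.26·1.567 = 0.1968·Cₑ + 1.37·0.057.
Cₑ = (0.4074 − 0.07809) / 0.1968 = 1.673 mg/L.

1.67 mg/L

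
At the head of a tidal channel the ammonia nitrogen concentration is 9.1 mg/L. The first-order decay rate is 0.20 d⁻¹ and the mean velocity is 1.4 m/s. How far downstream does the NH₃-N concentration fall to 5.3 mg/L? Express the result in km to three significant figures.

327 km

From C = C₀·e^(−kt), t = ln(C₀/C)/k = ln(9.1/5.3)/0.20 = 0.5406/0.20 = 2.703 d.
Distance = v·t = 1.4 m/s × 2.335e+05 s = 3.269e+05 m = 326.9 km.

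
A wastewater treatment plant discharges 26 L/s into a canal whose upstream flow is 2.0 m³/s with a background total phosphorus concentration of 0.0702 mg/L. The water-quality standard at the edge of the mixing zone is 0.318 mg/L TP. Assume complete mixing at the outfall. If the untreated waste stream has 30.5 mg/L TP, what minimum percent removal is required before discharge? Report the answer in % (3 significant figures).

26 L/s = 0.026 m³/s.
Mass balance: 0.318·2.026 = 0.026·Cₑ + 2·0.0702.
Cₑ = (0.6443 − 0.1404) / 0.026 = 19.38 mg/L.
Required removal = 1 − 19.38/30.5 = 36.46 %.

36.5 %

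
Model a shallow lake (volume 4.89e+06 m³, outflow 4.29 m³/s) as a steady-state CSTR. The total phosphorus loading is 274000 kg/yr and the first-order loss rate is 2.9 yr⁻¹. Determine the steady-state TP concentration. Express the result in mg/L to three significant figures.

1.83 mg/L

Outflow Q = 4.29 m³/s × 3.156e+07 s/yr = 1.354e+08 m³/yr.
Steady-state CSTR mass balance: W = Q·C + k·V·C, so C = W/(Q + kV).
Q + kV = 1.354e+08 + 2.9·4.89e+06 = 1.496e+08 m³/yr.
C = 274000/1.496e+08 = 0.001832 kg/m³ = 1.832 mg/L.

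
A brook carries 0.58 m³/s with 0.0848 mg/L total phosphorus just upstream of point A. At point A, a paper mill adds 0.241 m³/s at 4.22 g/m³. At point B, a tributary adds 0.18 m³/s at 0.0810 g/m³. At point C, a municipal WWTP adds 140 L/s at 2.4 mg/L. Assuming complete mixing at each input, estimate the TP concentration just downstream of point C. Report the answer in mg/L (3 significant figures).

1.24 mg/L

After input A: C = (0.58·0.0848 + 0.241·4.22) / 0.821 = 1.299 mg/L.
After input B: C = (0.821·1.299 + 0.18·0.081) / 1.001 = 1.08 mg/L.
140 L/s = 0.14 m³/s.
After input C: C = (1.001·1.08 + 0.14·2.4) / 1.141 = 1.242 mg/L.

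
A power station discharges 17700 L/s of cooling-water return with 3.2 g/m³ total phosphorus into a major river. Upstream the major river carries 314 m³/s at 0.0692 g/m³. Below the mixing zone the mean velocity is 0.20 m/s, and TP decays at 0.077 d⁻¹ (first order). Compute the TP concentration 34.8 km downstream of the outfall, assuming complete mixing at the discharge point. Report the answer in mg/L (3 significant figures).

17700 L/s = 17.7 m³/s.
After complete mixing, C₀ = (17.7·3.2 + 314·0.0692) / 331.7 = 0.2363 mg/L.
Travel time t = 3.48e+04 m / 0.20 m/s = 1.74e+05 s = 2.014 d.
C = 0.2363·exp(−0.077·2.014) = 0.2363·0.8564 = 0.2023 mg/L.

0.202 mg/L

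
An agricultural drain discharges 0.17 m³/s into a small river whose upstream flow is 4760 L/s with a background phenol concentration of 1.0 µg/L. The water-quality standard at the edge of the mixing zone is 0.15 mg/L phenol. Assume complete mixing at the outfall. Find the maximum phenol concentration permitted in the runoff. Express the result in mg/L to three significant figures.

4760 L/s = 4.76 m³/s.
1.0 µg/L = 0.001 mg/L.
Mass balance: 0.15·4.93 = 0.17·Cₑ + 4.76·0.001.
Cₑ = (0.7395 − 0.00476) / 0.17 = 4.322 mg/L.

4.32 mg/L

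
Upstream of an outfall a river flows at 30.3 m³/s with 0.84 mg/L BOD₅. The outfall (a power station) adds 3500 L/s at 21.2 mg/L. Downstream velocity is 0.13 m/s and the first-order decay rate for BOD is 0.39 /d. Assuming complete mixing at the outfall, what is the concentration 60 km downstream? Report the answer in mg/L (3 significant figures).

3500 L/s = 3.5 m³/s.
After complete mixing, C₀ = (3.5·21.2 + 30.3·0.84) / 33.8 = 2.948 mg/L.
Travel time t = 6e+04 m / 0.13 m/s = 4.615e+05 s = 5.342 d.
C = 2.948·exp(−0.39·5.342) = 2.948·0.1245 = 0.3671 mg/L.

0.367 mg/L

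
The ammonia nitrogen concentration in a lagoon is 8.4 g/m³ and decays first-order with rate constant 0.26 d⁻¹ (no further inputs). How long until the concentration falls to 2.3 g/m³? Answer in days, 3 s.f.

4.98 d

t = ln(C₀/C)/k = ln(8.4/2.3)/0.26 = 1.295/0.26 = 4.982 d.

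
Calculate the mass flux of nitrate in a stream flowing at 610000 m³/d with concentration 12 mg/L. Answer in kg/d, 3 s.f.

7320 kg/d

610000 m³/d = 7.06 m³/s.
Mass flux = Q·C = 7.06 m³/s × 12 g/m³ = 84.72 g/s.
= 84.72 g/s × 86.4 = 7320 kg/d.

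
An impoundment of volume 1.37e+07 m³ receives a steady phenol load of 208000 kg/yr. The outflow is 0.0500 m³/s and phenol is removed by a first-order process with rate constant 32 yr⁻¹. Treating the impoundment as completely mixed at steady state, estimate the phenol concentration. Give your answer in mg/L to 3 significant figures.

0.473 mg/L

Outflow Q = 0.0500 m³/s × 3.156e+07 s/yr = 1.578e+06 m³/yr.
Steady-state CSTR mass balance: W = Q·C + k·V·C, so C = W/(Q + kV).
Q + kV = 1.578e+06 + 32·1.37e+07 = 4.4e+08 m³/yr.
C = 208000/4.4e+08 = 0.0004728 kg/m³ = 0.4728 mg/L.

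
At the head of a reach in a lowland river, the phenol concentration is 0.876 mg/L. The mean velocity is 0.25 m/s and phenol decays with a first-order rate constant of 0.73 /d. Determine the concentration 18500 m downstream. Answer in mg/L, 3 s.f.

0.469 mg/L

Travel time t = 18500 m / 0.25 m/s = 1.85e+04/0.25 = 7.4e+04 s = 0.8565 d.
First-order decay: C = 0.876·exp(−0.73·0.8565) = 0.876·0.5351 = 0.4688 mg/L.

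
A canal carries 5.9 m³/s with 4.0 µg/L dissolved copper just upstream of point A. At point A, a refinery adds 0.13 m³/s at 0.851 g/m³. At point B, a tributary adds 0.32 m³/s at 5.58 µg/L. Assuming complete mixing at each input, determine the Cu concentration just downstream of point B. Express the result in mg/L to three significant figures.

0.0214 mg/L

4.0 µg/L = 0.004 mg/L.
After input A: C = (5.9·0.004 + 0.13·0.851) / 6.03 = 0.02226 mg/L.
5.58 µg/L = 0.00558 mg/L.
After input B: C = (6.03·0.02226 + 0.32·0.00558) / 6.35 = 0.02142 mg/L.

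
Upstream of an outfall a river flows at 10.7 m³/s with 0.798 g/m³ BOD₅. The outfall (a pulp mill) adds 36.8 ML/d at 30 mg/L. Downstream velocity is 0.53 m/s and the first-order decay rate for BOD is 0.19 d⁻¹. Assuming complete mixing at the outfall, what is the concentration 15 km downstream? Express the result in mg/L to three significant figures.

36.8 ML/d = 0.4259 m³/s.
After complete mixing, C₀ = (0.4259·30 + 10.7·0.798) / 11.13 = 1.916 mg/L.
Travel time t = 1.5e+04 m / 0.53 m/s = 2.83e+04 s = 0.3276 d.
C = 1.916·exp(−0.19·0.3276) = 1.916·0.9397 = 1.8 mg/L.

1.80 mg/L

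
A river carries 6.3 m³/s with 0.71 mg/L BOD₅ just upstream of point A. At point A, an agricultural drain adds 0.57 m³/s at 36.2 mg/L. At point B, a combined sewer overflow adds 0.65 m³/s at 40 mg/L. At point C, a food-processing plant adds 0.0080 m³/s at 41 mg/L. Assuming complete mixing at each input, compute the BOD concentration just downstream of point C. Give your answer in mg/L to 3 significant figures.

6.83 mg/L

After input A: C = (6.3·0.71 + 0.57·36.2) / 6.87 = 3.655 mg/L.
After input B: C = (6.87·3.655 + 0.65·40) / 7.52 = 6.796 mg/L.
After input C: C = (7.52·6.796 + 0.008·41) / 7.528 = 6.832 mg/L.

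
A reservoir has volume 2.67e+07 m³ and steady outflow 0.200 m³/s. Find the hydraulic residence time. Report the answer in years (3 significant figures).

4.23 yr

Q = 0.200 m³/s × 3.156e+07 s/yr = 6.312e+06 m³/yr.
Hydraulic residence time τ = V/Q = 2.67e+07/6.312e+06 = 4.23 yr.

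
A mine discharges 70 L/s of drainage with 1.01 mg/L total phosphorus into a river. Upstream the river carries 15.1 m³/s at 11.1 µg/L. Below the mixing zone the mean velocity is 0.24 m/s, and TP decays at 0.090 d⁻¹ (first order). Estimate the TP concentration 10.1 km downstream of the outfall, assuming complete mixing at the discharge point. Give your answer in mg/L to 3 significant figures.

70 L/s = 0.07 m³/s.
11.1 µg/L = 0.0111 mg/L.
After complete mixing, C₀ = (0.07·1.01 + 15.1·0.0111) / 15.17 = 0.01571 mg/L.
Travel time t = 1.01e+04 m / 0.24 m/s = 4.208e+04 s = 0.4871 d.
C = 0.01571·exp(−0.090·0.4871) = 0.01571·0.9571 = 0.01504 mg/L.

0.0150 mg/L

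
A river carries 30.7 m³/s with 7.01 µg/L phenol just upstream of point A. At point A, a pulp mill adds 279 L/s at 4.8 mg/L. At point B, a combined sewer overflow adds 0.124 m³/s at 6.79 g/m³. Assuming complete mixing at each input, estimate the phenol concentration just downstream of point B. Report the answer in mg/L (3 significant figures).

0.0770 mg/L

7.01 µg/L = 0.00701 mg/L.
279 L/s = 0.279 m³/s.
After input A: C = (30.7·0.00701 + 0.279·4.8) / 30.98 = 0.05018 mg/L.
After input B: C = (30.98·0.05018 + 0.124·6.79) / 31.1 = 0.07705 mg/L.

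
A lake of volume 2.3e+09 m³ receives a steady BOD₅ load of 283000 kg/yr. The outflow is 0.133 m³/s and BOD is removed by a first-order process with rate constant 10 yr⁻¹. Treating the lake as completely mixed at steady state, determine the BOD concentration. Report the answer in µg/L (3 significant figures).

12.3 µg/L

Outflow Q = 0.133 m³/s × 3.156e+07 s/yr = 4.197e+06 m³/yr.
Steady-state CSTR mass balance: W = Q·C + k·V·C, so C = W/(Q + kV).
Q + kV = 4.197e+06 + 10·2.3e+09 = 2.3e+10 m³/yr.
C = 283000/2.3e+10 = 1.23e-05 kg/m³ = 0.0123 mg/L = 12.3 µg/L.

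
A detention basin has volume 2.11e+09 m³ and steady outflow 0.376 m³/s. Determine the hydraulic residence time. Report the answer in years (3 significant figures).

178 yr

Q = 0.376 m³/s × 3.156e+07 s/yr = 1.187e+07 m³/yr.
Hydraulic residence time τ = V/Q = 2.11e+09/1.187e+07 = 177.8 yr.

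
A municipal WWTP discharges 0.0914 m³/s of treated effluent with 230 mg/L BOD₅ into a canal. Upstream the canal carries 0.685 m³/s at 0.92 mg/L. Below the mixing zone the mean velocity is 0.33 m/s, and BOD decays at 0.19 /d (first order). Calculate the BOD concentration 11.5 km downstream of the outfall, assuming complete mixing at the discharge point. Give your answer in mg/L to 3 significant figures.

After complete mixing, C₀ = (0.0914·230 + 0.685·0.92) / 0.7764 = 27.89 mg/L.
Travel time t = 1.15e+04 m / 0.33 m/s = 3.485e+04 s = 0.4033 d.
C = 27.89·exp(−0.19·0.4033) = 27.89·0.9262 = 25.83 mg/L.

25.8 mg/L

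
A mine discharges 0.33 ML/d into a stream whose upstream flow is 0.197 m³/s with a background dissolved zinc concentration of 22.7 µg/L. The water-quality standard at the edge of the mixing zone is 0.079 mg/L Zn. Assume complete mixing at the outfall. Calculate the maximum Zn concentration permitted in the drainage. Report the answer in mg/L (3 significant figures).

2.98 mg/L

0.33 ML/d = 0.003819 m³/s.
22.7 µg/L = 0.0227 mg/L.
Mass balance: 0.079·0.2008 = 0.003819·Cₑ + 0.197·0.0227.
Cₑ = (0.01586 − 0.004472) / 0.003819 = 2.983 mg/L.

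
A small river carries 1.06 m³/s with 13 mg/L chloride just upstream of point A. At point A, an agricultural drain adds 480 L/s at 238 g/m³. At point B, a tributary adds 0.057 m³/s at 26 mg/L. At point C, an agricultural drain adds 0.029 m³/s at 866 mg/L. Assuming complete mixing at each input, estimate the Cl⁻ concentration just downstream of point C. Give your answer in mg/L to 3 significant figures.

95.1 mg/L

480 L/s = 0.48 m³/s.
After input A: C = (1.06·13 + 0.48·238) / 1.54 = 83.13 mg/L.
After input B: C = (1.54·83.13 + 0.057·26) / 1.597 = 81.09 mg/L.
After input C: C = (1.597·81.09 + 0.029·866) / 1.626 = 95.09 mg/L.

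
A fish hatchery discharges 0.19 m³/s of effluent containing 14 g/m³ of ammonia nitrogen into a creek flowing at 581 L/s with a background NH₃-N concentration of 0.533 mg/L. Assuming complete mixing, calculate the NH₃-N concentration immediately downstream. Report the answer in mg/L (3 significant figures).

3.85 mg/L

581 L/s = 0.581 m³/s.
Conservation of mass across the mixing zone: C = (0.19·14 + 0.581·0.533) / (0.19 + 0.581) = 2.97/0.771 = 3.852 mg/L.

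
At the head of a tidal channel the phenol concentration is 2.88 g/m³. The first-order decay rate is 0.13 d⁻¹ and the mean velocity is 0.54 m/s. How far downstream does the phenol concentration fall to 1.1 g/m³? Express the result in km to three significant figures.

From C = C₀·e^(−kt), t = ln(C₀/C)/k = ln(2.88/1.1)/0.13 = 0.9625/0.13 = 7.404 d.
Distance = v·t = 0.54 m/s × 6.397e+05 s = 3.454e+05 m = 345.4 km.

345 km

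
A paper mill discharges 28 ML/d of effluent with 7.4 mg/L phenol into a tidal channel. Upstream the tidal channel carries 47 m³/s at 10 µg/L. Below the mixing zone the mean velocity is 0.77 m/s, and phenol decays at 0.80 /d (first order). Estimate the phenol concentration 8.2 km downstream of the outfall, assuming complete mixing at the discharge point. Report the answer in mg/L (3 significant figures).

28 ML/d = 0.3241 m³/s.
10 µg/L = 0.01 mg/L.
After complete mixing, C₀ = (0.3241·7.4 + 47·0.01) / 47.32 = 0.06061 mg/L.
Travel time t = 8200 m / 0.77 m/s = 1.065e+04 s = 0.1233 d.
C = 0.06061·exp(−0.80·0.1233) = 0.06061·0.9061 = 0.05492 mg/L.

0.0549 mg/L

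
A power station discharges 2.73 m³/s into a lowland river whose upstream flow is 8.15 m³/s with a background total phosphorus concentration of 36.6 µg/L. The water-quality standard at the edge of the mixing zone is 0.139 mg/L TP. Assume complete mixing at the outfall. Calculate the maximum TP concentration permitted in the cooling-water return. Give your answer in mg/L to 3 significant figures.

0.445 mg/L

36.6 µg/L = 0.0366 mg/L.
Mass balance: 0.139·10.88 = 2.73·Cₑ + 8.15·0.0366.
Cₑ = (1.512 − 0.2983) / 2.73 = 0.4447 mg/L.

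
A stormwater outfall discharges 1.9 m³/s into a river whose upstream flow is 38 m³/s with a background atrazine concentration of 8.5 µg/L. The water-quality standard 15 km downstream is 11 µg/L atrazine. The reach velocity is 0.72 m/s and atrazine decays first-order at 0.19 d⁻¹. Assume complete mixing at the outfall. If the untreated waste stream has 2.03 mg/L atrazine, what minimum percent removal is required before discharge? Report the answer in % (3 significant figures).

96.5 %

8.5 µg/L = 0.0085 mg/L.
11 µg/L = 0.011 mg/L.
Travel time to the compliance point: t = 1.5e+04/0.72 = 2.083e+04 s = 0.2411 d; decay factor exp(−0.19·0.2411) = 0.9552.
So the concentration just after mixing may be at most 0.011/0.9552 = 0.01152 mg/L.
Mass balance: 0.01152·39.9 = 1.9·Cₑ + 38·0.0085.
Cₑ = (0.4595 − 0.323) / 1.9 = 0.07183 mg/L.
Required removal = 1 − 0.07183/2.03 = 96.46 %.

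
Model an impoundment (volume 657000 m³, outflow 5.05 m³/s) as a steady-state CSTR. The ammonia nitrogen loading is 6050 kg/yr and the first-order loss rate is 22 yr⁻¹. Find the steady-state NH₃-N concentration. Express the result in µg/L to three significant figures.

34.8 µg/L

Outflow Q = 5.05 m³/s × 3.156e+07 s/yr = 1.594e+08 m³/yr.
Steady-state CSTR mass balance: W = Q·C + k·V·C, so C = W/(Q + kV).
Q + kV = 1.594e+08 + 22·657000 = 1.738e+08 m³/yr.
C = 6050/1.738e+08 = 3.481e-05 kg/m³ = 0.03481 mg/L = 34.81 µg/L.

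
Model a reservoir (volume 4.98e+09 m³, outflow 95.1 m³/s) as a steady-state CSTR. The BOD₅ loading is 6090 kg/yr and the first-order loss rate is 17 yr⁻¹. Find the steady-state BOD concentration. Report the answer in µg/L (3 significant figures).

0.0695 µg/L

Outflow Q = 95.1 m³/s × 3.156e+07 s/yr = 3.001e+09 m³/yr.
Steady-state CSTR mass balance: W = Q·C + k·V·C, so C = W/(Q + kV).
Q + kV = 3.001e+09 + 17·4.98e+09 = 8.766e+10 m³/yr.
C = 6090/8.766e+10 = 6.947e-08 kg/m³ = 6.947e-05 mg/L = 0.06947 µg/L.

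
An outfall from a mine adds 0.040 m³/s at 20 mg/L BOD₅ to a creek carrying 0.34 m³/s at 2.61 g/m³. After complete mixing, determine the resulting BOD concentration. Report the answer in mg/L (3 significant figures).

By mass balance at complete mixing, C = (0.04·20 + 0.34·2.61) / (0.04 + 0.34) = 1.687/0.38 = 4.441 mg/L.

4.44 mg/L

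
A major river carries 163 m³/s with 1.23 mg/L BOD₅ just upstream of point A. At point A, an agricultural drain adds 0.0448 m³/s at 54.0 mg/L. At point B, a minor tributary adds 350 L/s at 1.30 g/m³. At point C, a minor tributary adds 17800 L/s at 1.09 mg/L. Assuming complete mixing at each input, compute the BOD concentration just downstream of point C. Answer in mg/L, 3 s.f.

1.23 mg/L

After input A: C = (163·1.23 + 0.0448·54) / 163 = 1.244 mg/L.
350 L/s = 0.35 m³/s.
After input B: C = (163·1.244 + 0.35·1.3) / 163.4 = 1.245 mg/L.
17800 L/s = 17.8 m³/s.
After input C: C = (163.4·1.245 + 17.8·1.09) / 181.2 = 1.229 mg/L.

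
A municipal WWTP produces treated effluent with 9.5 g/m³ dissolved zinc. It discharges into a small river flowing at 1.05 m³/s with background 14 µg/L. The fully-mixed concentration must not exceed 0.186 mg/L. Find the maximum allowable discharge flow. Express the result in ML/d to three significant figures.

1.68 ML/d

14 µg/L = 0.014 mg/L.
Mass balance at complete mixing: C_std·(Q_w + Q_r) = Q_w·C_e + Q_r·C_b.
Rearranging, Q_w = Q_r·(C_std − C_b)/(C_e − C_std) = 1.05·(0.186 − 0.014) / (9.5 − 0.186) = 0.01939 m³/s.
= 1.675 ML/d.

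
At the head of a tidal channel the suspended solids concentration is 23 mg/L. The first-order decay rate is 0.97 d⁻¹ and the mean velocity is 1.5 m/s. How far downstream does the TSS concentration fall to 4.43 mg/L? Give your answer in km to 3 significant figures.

220 km

From C = C₀·e^(−kt), t = ln(C₀/C)/k = ln(23/4.43)/0.97 = 1.647/0.97 = 1.698 d.
Distance = v·t = 1.5 m/s × 1.467e+05 s = 2.201e+05 m = 220.1 km.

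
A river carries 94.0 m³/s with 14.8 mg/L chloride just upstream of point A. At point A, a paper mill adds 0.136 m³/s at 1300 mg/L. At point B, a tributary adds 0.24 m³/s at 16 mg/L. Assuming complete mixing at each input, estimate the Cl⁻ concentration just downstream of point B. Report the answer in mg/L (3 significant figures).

16.7 mg/L

After input A: C = (94·14.8 + 0.136·1300) / 94.14 = 16.66 mg/L.
After input B: C = (94.14·16.66 + 0.24·16) / 94.38 = 16.66 mg/L.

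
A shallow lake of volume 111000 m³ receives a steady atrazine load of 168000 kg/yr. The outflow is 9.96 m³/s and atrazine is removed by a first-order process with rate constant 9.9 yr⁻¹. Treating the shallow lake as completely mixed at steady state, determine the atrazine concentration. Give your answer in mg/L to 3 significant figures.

0.533 mg/L

Outflow Q = 9.96 m³/s × 3.156e+07 s/yr = 3.143e+08 m³/yr.
Steady-state CSTR mass balance: W = Q·C + k·V·C, so C = W/(Q + kV).
Q + kV = 3.143e+08 + 9.9·111000 = 3.154e+08 m³/yr.
C = 168000/3.154e+08 = 0.0005326 kg/m³ = 0.5326 mg/L.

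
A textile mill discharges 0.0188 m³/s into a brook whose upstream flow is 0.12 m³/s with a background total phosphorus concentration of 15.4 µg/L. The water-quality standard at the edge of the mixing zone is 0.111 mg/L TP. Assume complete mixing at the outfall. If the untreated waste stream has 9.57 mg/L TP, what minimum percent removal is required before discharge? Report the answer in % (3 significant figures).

92.5 %

15.4 µg/L = 0.0154 mg/L.
Mass balance: 0.111·0.1388 = 0.0188·Cₑ + 0.12·0.0154.
Cₑ = (0.01541 − 0.001848) / 0.0188 = 0.7212 mg/L.
Required removal = 1 − 0.7212/9.57 = 92.46 %.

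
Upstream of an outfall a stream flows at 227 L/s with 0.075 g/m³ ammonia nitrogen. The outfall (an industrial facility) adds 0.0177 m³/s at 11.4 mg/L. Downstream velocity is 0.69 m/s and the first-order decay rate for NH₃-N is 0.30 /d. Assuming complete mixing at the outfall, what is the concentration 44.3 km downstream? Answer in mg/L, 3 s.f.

0.715 mg/L

227 L/s = 0.227 m³/s.
After complete mixing, C₀ = (0.0177·11.4 + 0.227·0.075) / 0.2447 = 0.8942 mg/L.
Travel time t = 4.43e+04 m / 0.69 m/s = 6.42e+04 s = 0.7431 d.
C = 0.8942·exp(−0.30·0.7431) = 0.8942·0.8002 = 0.7155 mg/L.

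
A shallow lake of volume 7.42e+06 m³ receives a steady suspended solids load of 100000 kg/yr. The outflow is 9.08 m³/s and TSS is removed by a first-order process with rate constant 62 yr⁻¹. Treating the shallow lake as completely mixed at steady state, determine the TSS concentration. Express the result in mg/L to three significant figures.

Outflow Q = 9.08 m³/s × 3.156e+07 s/yr = 2.865e+08 m³/yr.
Steady-state CSTR mass balance: W = Q·C + k·V·C, so C = W/(Q + kV).
Q + kV = 2.865e+08 + 62·7.42e+06 = 7.466e+08 m³/yr.
C = 100000/7.466e+08 = 0.0001339 kg/m³ = 0.1339 mg/L.

0.134 mg/L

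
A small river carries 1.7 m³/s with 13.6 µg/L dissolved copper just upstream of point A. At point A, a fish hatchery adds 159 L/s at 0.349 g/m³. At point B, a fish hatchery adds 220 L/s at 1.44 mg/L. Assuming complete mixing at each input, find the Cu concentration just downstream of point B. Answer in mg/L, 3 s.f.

0.190 mg/L

13.6 µg/L = 0.0136 mg/L.
159 L/s = 0.159 m³/s.
After input A: C = (1.7·0.0136 + 0.159·0.349) / 1.859 = 0.04229 mg/L.
220 L/s = 0.22 m³/s.
After input B: C = (1.859·0.04229 + 0.22·1.44) / 2.079 = 0.1902 mg/L.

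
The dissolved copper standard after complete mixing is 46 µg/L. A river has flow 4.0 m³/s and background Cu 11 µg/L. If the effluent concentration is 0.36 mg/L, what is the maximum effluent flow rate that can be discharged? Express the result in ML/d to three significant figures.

38.5 ML/d

11 µg/L = 0.011 mg/L.
46 µg/L = 0.046 mg/L.
Mass balance at complete mixing: C_std·(Q_w + Q_r) = Q_w·C_e + Q_r·C_b.
Rearranging, Q_w = Q_r·(C_std − C_b)/(C_e − C_std) = 4.0·(0.046 − 0.011) / (0.36 − 0.046) = 0.4459 m³/s.
= 38.52 ML/d.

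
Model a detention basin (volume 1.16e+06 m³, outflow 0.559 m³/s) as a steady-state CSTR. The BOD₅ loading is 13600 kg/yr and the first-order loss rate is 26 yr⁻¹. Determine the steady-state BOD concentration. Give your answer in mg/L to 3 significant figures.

0.285 mg/L

Outflow Q = 0.559 m³/s × 3.156e+07 s/yr = 1.764e+07 m³/yr.
Steady-state CSTR mass balance: W = Q·C + k·V·C, so C = W/(Q + kV).
Q + kV = 1.764e+07 + 26·1.16e+06 = 4.78e+07 m³/yr.
C = 13600/4.78e+07 = 0.0002845 kg/m³ = 0.2845 mg/L.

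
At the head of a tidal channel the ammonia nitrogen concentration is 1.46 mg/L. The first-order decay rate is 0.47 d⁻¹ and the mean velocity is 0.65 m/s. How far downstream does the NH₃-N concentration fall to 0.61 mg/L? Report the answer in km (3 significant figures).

From C = C₀·e^(−kt), t = ln(C₀/C)/k = ln(1.46/0.61)/0.47 = 0.8727/0.47 = 1.857 d.
Distance = v·t = 0.65 m/s × 1.604e+05 s = 1.043e+05 m = 104.3 km.

104 km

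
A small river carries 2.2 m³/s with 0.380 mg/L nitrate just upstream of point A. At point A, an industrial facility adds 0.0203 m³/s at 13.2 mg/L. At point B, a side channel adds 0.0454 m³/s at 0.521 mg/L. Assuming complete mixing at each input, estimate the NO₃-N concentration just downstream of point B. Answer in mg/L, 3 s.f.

After input A: C = (2.2·0.38 + 0.0203·13.2) / 2.22 = 0.4972 mg/L.
After input B: C = (2.22·0.4972 + 0.0454·0.521) / 2.266 = 0.4977 mg/L.

0.498 mg/L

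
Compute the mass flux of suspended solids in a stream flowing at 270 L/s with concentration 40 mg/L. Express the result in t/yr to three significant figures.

270 L/s = 0.27 m³/s.
Mass flux = Q·C = 0.27 m³/s × 40 g/m³ = 10.8 g/s.
= 10.8 g/s × 31.56 = 340.8 t/yr.

341 t/yr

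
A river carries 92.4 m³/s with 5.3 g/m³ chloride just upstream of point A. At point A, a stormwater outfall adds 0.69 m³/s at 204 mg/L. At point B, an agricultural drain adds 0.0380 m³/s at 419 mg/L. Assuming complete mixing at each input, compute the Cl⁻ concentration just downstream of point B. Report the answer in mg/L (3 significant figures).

After input A: C = (92.4·5.3 + 0.69·204) / 93.09 = 6.773 mg/L.
After input B: C = (93.09·6.773 + 0.038·419) / 93.13 = 6.941 mg/L.

6.94 mg/L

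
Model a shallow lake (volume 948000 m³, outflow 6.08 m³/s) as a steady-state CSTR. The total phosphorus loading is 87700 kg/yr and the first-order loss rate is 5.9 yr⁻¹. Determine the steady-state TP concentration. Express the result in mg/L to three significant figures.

0.444 mg/L

Outflow Q = 6.08 m³/s × 3.156e+07 s/yr = 1.919e+08 m³/yr.
Steady-state CSTR mass balance: W = Q·C + k·V·C, so C = W/(Q + kV).
Q + kV = 1.919e+08 + 5.9·948000 = 1.975e+08 m³/yr.
C = 87700/1.975e+08 = 0.0004441 kg/m³ = 0.4441 mg/L.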